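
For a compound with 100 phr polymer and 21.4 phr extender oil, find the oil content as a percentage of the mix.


Oil % = oil / (100 + oil) * 100
= 21.4 / (100 + 21.4) * 100
= 21.4 / 121.4 * 100
= 17.63%

17.63%


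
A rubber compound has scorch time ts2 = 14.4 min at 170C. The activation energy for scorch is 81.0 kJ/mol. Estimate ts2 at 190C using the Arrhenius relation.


Convert temperatures: T1 = 170 + 273.15 = 443.15 K, T2 = 190 + 273.15 = 463.15 K
ts2_new = 14.4 * exp(81000 / 8.314 * (1/463.15 - 1/443.15))
1/T2 - 1/T1 = -9.7445e-05
ts2_new = 5.57 min

5.57 min


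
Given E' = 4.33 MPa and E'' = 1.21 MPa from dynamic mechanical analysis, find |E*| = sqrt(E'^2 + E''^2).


|E*| = sqrt(E'^2 + E''^2)
= sqrt(4.33^2 + 1.21^2)
= sqrt(18.7489 + 1.4641)
= 4.496 MPa

4.496 MPa


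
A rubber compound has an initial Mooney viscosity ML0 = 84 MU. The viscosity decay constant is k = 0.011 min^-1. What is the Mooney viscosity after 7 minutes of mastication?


ML = ML0 * exp(-k * t)
ML = 84 * exp(-0.011 * 7)
ML = 84 * 0.9259
ML = 77.77 MU

77.77 MU


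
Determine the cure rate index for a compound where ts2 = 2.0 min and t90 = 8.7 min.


CRI = 100 / (t90 - ts2)
= 100 / (8.7 - 2.0)
= 100 / 6.7
= 14.93 min^-1

14.93 min^-1


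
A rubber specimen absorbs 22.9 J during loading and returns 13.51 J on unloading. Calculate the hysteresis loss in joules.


Hysteresis loss = loading - unloading
= 22.9 - 13.51
= 9.39 J

9.39 J


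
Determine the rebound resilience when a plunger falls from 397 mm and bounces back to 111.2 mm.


Resilience = h_rebound / h_drop * 100
= 111.2 / 397 * 100
= 28.0%

28.0%


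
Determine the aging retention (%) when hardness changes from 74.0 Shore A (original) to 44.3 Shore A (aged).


Retention = aged / original * 100
= 44.3 / 74.0 * 100
= 59.9%

59.9%


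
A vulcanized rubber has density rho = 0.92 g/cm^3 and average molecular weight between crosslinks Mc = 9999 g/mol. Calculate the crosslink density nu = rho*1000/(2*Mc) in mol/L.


nu = rho * 1000 / (2 * Mc)
nu = 0.92 * 1000 / (2 * 9999)
nu = 920.0 / 19998
nu = 0.0460 mol/L

0.0460 mol/L


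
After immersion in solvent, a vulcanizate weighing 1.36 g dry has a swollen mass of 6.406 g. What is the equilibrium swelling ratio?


Q = W_swollen / W_dry
Q = 6.406 / 1.36
Q = 4.71

Q = 4.71


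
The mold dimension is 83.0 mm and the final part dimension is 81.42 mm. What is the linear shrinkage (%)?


Shrinkage = (mold - part) / mold * 100
= (83.0 - 81.42) / 83.0 * 100
= 1.58 / 83.0 * 100
= 1.9%

1.9%


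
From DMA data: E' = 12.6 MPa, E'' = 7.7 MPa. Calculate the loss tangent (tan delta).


tan delta = E'' / E'
= 7.7 / 12.6
= 0.6111

tan delta = 0.6111


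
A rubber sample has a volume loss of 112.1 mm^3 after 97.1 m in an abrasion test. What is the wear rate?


Rate = volume_loss / distance
= 112.1 / 97.1
= 1.154 mm^3/m

1.154 mm^3/m


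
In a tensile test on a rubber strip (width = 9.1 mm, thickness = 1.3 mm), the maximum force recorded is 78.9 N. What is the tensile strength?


Area = width * thickness = 9.1 * 1.3 = 11.83 mm^2
TS = force / area = 78.9 / 11.83 = 6.67 MPa

6.67 MPa


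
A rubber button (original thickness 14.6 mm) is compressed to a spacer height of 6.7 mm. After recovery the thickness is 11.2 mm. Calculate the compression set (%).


CS = (t0 - recovered) / (t0 - ts) * 100
= (14.6 - 11.2) / (14.6 - 6.7) * 100
= 3.4 / 7.9 * 100
= 43.0%

43.0%


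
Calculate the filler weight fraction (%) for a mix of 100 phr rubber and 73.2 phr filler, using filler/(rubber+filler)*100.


Filler % = filler / (rubber + filler) * 100
= 73.2 / (100 + 73.2) * 100
= 73.2 / 173.2 * 100
= 42.26%

42.26%


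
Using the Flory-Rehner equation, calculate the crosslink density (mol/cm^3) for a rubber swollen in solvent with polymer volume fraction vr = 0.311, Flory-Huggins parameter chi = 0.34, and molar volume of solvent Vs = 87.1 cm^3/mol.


ln(1 - vr) = ln(1 - 0.311) = -0.3725
Numerator = -((-0.3725) + 0.311 + 0.34 * 0.311^2) = 0.0286
Denominator = 87.1 * (0.311^(1/3) - 0.311/2) = 45.4677
nu = 0.0286 / 45.4677 = 6.2965e-04 mol/cm^3

6.2965e-04 mol/cm^3


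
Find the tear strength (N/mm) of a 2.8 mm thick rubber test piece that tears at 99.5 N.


Tear strength = force / thickness
= 99.5 / 2.8
= 35.54 N/mm

35.54 N/mm


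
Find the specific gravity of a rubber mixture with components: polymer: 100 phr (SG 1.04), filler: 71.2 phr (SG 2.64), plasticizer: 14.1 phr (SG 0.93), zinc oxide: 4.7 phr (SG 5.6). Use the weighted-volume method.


Sum of weights = 190.0
Volume contributions:
  polymer: 100/1.04 = 96.1538
  filler: 71.2/2.64 = 26.9697
  plasticizer: 14.1/0.93 = 15.1613
  zinc oxide: 4.7/5.6 = 0.8393
Sum of volumes = 139.1241
SG = 190.0 / 139.1241 = 1.366

SG = 1.366


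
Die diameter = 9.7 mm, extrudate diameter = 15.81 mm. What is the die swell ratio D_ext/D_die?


Die swell ratio = D_extrudate / D_die
= 15.81 / 9.7
= 1.63

Die swell = 1.63


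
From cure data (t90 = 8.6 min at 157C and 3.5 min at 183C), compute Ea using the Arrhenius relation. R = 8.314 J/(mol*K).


T1 = 430.15 K, T2 = 456.15 K
1/T1 - 1/T2 = 1.3251e-04
ln(t1/t2) = ln(8.6/3.5) = 0.8990
Ea = 8.314 * 0.8990 / 1.3251e-04 = 56405.7789 J/mol
Ea = 56.41 kJ/mol

56.41 kJ/mol


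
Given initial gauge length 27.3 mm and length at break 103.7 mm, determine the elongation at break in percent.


Elongation = (Lf - L0) / L0 * 100
= (103.7 - 27.3) / 27.3 * 100
= 76.4 / 27.3 * 100
= 279.9%

279.9%


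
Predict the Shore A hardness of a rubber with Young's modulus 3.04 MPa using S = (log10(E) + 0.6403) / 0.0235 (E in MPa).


log10(E) = 0.0235*S - 0.6403  =>  S = (log10(E) + 0.6403) / 0.0235
log10(3.04) = 0.482874
S = (0.482874 + 0.6403) / 0.0235 = 1.123174 / 0.0235
S = 47.8

Shore A = 47.8


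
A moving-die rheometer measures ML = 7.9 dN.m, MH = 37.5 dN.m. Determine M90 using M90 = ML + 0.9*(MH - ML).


M90 = ML + 0.9 * (MH - ML)
M90 = 7.9 + 0.9 * (37.5 - 7.9)
M90 = 7.9 + 0.9 * 29.6
M90 = 34.54 dN.m

34.54 dN.m


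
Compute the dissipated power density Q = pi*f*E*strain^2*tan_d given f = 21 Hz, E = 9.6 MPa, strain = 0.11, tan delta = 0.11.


Q = pi * f * E * strain^2 * tan_d
= pi * 21 * 9.6 * 0.11^2 * 0.11
= pi * 21 * 9.6 * 0.0121 * 0.11
= 0.8430

Q = 0.8430


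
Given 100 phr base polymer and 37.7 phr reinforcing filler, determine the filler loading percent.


Filler % = filler / (rubber + filler) * 100
= 37.7 / (100 + 37.7) * 100
= 37.7 / 137.7 * 100
= 27.38%

27.38%


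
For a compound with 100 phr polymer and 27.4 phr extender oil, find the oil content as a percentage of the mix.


Oil % = oil / (100 + oil) * 100
= 27.4 / (100 + 27.4) * 100
= 27.4 / 127.4 * 100
= 21.51%

21.51%


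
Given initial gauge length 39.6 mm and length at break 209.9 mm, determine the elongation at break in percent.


Elongation = (Lf - L0) / L0 * 100
= (209.9 - 39.6) / 39.6 * 100
= 170.3 / 39.6 * 100
= 430.1%

430.1%


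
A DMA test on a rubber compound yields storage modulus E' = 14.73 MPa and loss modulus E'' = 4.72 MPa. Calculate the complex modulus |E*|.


|E*| = sqrt(E'^2 + E''^2)
= sqrt(14.73^2 + 4.72^2)
= sqrt(216.9729 + 22.2784)
= 15.468 MPa

15.468 MPa


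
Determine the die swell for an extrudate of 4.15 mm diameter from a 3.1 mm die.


Die swell ratio = D_extrudate / D_die
= 4.15 / 3.1
= 1.339

Die swell = 1.339


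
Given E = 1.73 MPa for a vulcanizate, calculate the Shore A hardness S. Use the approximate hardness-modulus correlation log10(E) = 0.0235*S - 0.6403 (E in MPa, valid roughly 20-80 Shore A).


log10(E) = 0.0235*S - 0.6403  =>  S = (log10(E) + 0.6403) / 0.0235
log10(1.73) = 0.238046
S = (0.238046 + 0.6403) / 0.0235 = 0.878346 / 0.0235
S = 37.4

Shore A = 37.4


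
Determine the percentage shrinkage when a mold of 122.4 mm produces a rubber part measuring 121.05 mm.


Shrinkage = (mold - part) / mold * 100
= (122.4 - 121.05) / 122.4 * 100
= 1.35 / 122.4 * 100
= 1.1%

1.1%


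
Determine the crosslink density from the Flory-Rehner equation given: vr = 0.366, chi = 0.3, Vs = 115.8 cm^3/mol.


ln(1 - vr) = ln(1 - 0.366) = -0.4557
Numerator = -((-0.4557) + 0.366 + 0.3 * 0.366^2) = 0.0495
Denominator = 115.8 * (0.366^(1/3) - 0.366/2) = 61.6414
nu = 0.0495 / 61.6414 = 8.0335e-04 mol/cm^3

8.0335e-04 mol/cm^3


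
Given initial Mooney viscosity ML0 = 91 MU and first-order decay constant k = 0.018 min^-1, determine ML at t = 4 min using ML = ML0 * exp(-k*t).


ML = ML0 * exp(-k * t)
ML = 91 * exp(-0.018 * 4)
ML = 91 * 0.9305
ML = 84.68 MU

84.68 MU


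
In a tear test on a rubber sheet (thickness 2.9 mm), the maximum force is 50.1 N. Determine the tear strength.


Tear strength = force / thickness
= 50.1 / 2.9
= 17.28 N/mm

17.28 N/mm


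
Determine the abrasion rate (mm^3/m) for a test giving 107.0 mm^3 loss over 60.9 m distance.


Rate = volume_loss / distance
= 107.0 / 60.9
= 1.757 mm^3/m

1.757 mm^3/m


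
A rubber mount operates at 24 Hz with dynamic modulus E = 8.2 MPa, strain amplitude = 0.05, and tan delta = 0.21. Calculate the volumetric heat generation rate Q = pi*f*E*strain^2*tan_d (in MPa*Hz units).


Q = pi * f * E * strain^2 * tan_d
= pi * 24 * 8.2 * 0.05^2 * 0.21
= pi * 24 * 8.2 * 0.0025 * 0.21
= 0.3246

Q = 0.3246


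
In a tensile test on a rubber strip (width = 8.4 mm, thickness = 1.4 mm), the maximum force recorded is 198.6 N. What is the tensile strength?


Area = width * thickness = 8.4 * 1.4 = 11.76 mm^2
TS = force / area = 198.6 / 11.76 = 16.89 MPa

16.89 MPa


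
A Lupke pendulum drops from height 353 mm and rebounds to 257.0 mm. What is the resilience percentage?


Resilience = h_rebound / h_drop * 100
= 257.0 / 353 * 100
= 72.8%

72.8%


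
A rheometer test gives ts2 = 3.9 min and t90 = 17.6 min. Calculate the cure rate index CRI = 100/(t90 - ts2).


CRI = 100 / (t90 - ts2)
= 100 / (17.6 - 3.9)
= 100 / 13.7
= 7.3 min^-1

7.3 min^-1


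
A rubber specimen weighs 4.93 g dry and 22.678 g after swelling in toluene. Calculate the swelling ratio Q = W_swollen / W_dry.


Q = W_swollen / W_dry
Q = 22.678 / 4.93
Q = 4.6

Q = 4.6


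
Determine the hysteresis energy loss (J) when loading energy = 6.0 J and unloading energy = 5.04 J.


Hysteresis loss = loading - unloading
= 6.0 - 5.04
= 0.96 J

0.96 J


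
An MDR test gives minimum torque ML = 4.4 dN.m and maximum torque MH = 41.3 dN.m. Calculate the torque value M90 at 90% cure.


M90 = ML + 0.9 * (MH - ML)
M90 = 4.4 + 0.9 * (41.3 - 4.4)
M90 = 4.4 + 0.9 * 36.9
M90 = 37.61 dN.m

37.61 dN.m


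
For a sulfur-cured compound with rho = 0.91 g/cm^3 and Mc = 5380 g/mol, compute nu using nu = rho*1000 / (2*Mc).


nu = rho * 1000 / (2 * Mc)
nu = 0.91 * 1000 / (2 * 5380)
nu = 910.0 / 10760
nu = 0.0846 mol/L

0.0846 mol/L


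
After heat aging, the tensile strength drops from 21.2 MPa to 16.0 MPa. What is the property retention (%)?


Retention = aged / original * 100
= 16.0 / 21.2 * 100
= 75.5%

75.5%


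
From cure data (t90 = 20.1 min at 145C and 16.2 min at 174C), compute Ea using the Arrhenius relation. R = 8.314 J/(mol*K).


T1 = 418.15 K, T2 = 447.15 K
1/T1 - 1/T2 = 1.5510e-04
ln(t1/t2) = ln(20.1/16.2) = 0.2157
Ea = 8.314 * 0.2157 / 1.5510e-04 = 11562.8466 J/mol
Ea = 11.56 kJ/mol

11.56 kJ/mol


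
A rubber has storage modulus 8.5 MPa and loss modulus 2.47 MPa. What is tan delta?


tan delta = E'' / E'
= 2.47 / 8.5
= 0.2906

tan delta = 0.2906


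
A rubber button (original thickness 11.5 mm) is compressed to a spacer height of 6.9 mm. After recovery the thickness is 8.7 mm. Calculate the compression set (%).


CS = (t0 - recovered) / (t0 - ts) * 100
= (11.5 - 8.7) / (11.5 - 6.9) * 100
= 2.8 / 4.6 * 100
= 60.9%

60.9%


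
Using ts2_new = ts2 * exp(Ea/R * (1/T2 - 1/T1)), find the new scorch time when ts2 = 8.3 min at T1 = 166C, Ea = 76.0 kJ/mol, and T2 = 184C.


Convert temperatures: T1 = 166 + 273.15 = 439.15 K, T2 = 184 + 273.15 = 457.15 K
ts2_new = 8.3 * exp(76000 / 8.314 * (1/457.15 - 1/439.15))
1/T2 - 1/T1 = -8.9660e-05
ts2_new = 3.66 min

3.66 min


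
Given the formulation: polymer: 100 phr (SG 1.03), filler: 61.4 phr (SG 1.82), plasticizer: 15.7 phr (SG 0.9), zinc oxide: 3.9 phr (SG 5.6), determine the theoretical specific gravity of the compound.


Sum of weights = 181.0
Volume contributions:
  polymer: 100/1.03 = 97.0874
  filler: 61.4/1.82 = 33.7363
  plasticizer: 15.7/0.9 = 17.4444
  zinc oxide: 3.9/5.6 = 0.6964
Sum of volumes = 148.9645
SG = 181.0 / 148.9645 = 1.215

SG = 1.215


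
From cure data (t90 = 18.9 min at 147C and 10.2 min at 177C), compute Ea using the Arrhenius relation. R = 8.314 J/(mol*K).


T1 = 420.15 K, T2 = 450.15 K
1/T1 - 1/T2 = 1.5862e-04
ln(t1/t2) = ln(18.9/10.2) = 0.6168
Ea = 8.314 * 0.6168 / 1.5862e-04 = 32327.8325 J/mol
Ea = 32.33 kJ/mol

32.33 kJ/mol


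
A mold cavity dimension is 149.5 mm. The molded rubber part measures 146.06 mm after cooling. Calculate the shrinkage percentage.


Shrinkage = (mold - part) / mold * 100
= (149.5 - 146.06) / 149.5 * 100
= 3.44 / 149.5 * 100
= 2.3%

2.3%


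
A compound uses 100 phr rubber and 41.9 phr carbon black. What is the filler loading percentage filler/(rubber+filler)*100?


Filler % = filler / (rubber + filler) * 100
= 41.9 / (100 + 41.9) * 100
= 41.9 / 141.9 * 100
= 29.53%

29.53%


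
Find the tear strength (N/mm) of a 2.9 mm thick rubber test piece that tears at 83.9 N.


Tear strength = force / thickness
= 83.9 / 2.9
= 28.93 N/mm

28.93 N/mm


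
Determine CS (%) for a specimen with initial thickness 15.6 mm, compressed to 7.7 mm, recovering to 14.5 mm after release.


CS = (t0 - recovered) / (t0 - ts) * 100
= (15.6 - 14.5) / (15.6 - 7.7) * 100
= 1.1 / 7.9 * 100
= 13.9%

13.9%


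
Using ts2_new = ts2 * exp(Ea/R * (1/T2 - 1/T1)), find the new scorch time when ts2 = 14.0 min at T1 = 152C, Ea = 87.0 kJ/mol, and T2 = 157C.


Convert temperatures: T1 = 152 + 273.15 = 425.15 K, T2 = 157 + 273.15 = 430.15 K
ts2_new = 14.0 * exp(87000 / 8.314 * (1/430.15 - 1/425.15))
1/T2 - 1/T1 = -2.7341e-05
ts2_new = 10.52 min

10.52 min


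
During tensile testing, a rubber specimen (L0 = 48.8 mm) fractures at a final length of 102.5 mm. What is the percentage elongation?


Elongation = (Lf - L0) / L0 * 100
= (102.5 - 48.8) / 48.8 * 100
= 53.7 / 48.8 * 100
= 110.0%

110.0%


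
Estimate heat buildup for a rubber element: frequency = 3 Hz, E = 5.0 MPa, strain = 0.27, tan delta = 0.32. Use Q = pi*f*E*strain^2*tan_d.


Q = pi * f * E * strain^2 * tan_d
= pi * 3 * 5.0 * 0.27^2 * 0.32
= pi * 3 * 5.0 * 0.0729 * 0.32
= 1.0993

Q = 1.0993


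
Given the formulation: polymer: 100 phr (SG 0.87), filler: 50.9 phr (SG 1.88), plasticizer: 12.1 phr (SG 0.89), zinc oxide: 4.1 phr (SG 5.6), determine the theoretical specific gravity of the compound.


Sum of weights = 167.1
Volume contributions:
  polymer: 100/0.87 = 114.9425
  filler: 50.9/1.88 = 27.0745
  plasticizer: 12.1/0.89 = 13.5955
  zinc oxide: 4.1/5.6 = 0.7321
Sum of volumes = 156.3446
SG = 167.1 / 156.3446 = 1.069

SG = 1.069


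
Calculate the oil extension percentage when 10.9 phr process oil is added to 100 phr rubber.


Oil % = oil / (100 + oil) * 100
= 10.9 / (100 + 10.9) * 100
= 10.9 / 110.9 * 100
= 9.83%

9.83%


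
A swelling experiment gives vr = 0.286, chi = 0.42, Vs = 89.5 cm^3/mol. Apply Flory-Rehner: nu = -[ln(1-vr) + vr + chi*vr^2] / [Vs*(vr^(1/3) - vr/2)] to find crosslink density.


ln(1 - vr) = ln(1 - 0.286) = -0.3369
Numerator = -((-0.3369) + 0.286 + 0.42 * 0.286^2) = 0.0165
Denominator = 89.5 * (0.286^(1/3) - 0.286/2) = 46.1689
nu = 0.0165 / 46.1689 = 3.5777e-04 mol/cm^3

3.5777e-04 mol/cm^3


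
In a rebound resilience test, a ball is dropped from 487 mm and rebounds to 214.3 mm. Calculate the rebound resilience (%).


Resilience = h_rebound / h_drop * 100
= 214.3 / 487 * 100
= 44.0%

44.0%


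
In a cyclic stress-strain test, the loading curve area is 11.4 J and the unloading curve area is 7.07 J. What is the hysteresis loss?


Hysteresis loss = loading - unloading
= 11.4 - 7.07
= 4.33 J

4.33 J


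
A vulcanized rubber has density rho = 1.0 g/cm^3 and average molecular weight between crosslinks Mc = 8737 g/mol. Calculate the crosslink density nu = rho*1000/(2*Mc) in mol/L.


nu = rho * 1000 / (2 * Mc)
nu = 1.0 * 1000 / (2 * 8737)
nu = 1000.0 / 17474
nu = 0.0572 mol/L

0.0572 mol/L


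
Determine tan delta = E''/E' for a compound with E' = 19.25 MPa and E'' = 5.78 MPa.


tan delta = E'' / E'
= 5.78 / 19.25
= 0.3003

tan delta = 0.3003


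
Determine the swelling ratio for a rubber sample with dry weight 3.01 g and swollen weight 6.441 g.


Q = W_swollen / W_dry
Q = 6.441 / 3.01
Q = 2.14

Q = 2.14


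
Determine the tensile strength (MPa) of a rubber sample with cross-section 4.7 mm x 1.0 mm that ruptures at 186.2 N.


Area = width * thickness = 4.7 * 1.0 = 4.7 mm^2
TS = force / area = 186.2 / 4.7 = 39.62 MPa

39.62 MPa


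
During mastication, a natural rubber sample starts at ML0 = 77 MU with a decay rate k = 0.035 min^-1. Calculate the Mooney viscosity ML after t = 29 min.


ML = ML0 * exp(-k * t)
ML = 77 * exp(-0.035 * 29)
ML = 77 * 0.3624
ML = 27.9 MU

27.9 MU


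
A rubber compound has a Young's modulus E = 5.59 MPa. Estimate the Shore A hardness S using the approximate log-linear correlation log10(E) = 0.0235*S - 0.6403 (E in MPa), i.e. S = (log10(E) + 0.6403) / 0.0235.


log10(E) = 0.0235*S - 0.6403  =>  S = (log10(E) + 0.6403) / 0.0235
log10(5.59) = 0.747412
S = (0.747412 + 0.6403) / 0.0235 = 1.387712 / 0.0235
S = 59.1

Shore A = 59.1


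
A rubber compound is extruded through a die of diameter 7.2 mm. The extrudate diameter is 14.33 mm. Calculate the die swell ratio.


Die swell ratio = D_extrudate / D_die
= 14.33 / 7.2
= 1.99

Die swell = 1.99


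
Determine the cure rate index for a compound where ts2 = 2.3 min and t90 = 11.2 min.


CRI = 100 / (t90 - ts2)
= 100 / (11.2 - 2.3)
= 100 / 8.9
= 11.24 min^-1

11.24 min^-1


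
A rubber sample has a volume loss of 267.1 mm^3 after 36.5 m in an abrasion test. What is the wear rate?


Rate = volume_loss / distance
= 267.1 / 36.5
= 7.318 mm^3/m

7.318 mm^3/m


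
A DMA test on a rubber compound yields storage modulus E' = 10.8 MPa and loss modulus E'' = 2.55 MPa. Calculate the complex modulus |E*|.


|E*| = sqrt(E'^2 + E''^2)
= sqrt(10.8^2 + 2.55^2)
= sqrt(116.6400 + 6.5025)
= 11.097 MPa

11.097 MPa


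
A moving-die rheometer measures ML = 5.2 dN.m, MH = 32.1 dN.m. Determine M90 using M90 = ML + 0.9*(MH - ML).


M90 = ML + 0.9 * (MH - ML)
M90 = 5.2 + 0.9 * (32.1 - 5.2)
M90 = 5.2 + 0.9 * 26.9
M90 = 29.41 dN.m

29.41 dN.m


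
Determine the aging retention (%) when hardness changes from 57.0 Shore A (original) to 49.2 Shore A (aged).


Retention = aged / original * 100
= 49.2 / 57.0 * 100
= 86.3%

86.3%


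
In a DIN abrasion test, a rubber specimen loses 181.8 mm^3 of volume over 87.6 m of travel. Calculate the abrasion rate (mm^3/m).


Rate = volume_loss / distance
= 181.8 / 87.6
= 2.075 mm^3/m

2.075 mm^3/m


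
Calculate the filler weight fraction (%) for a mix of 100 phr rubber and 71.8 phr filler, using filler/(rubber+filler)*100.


Filler % = filler / (rubber + filler) * 100
= 71.8 / (100 + 71.8) * 100
= 71.8 / 171.8 * 100
= 41.79%

41.79%


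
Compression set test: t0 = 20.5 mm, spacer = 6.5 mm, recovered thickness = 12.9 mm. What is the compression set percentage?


CS = (t0 - recovered) / (t0 - ts) * 100
= (20.5 - 12.9) / (20.5 - 6.5) * 100
= 7.6 / 14.0 * 100
= 54.3%

54.3%


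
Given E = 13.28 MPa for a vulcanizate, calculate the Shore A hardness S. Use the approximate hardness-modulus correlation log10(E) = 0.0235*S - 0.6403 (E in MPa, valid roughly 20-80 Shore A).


log10(E) = 0.0235*S - 0.6403  =>  S = (log10(E) + 0.6403) / 0.0235
log10(13.28) = 1.123198
S = (1.123198 + 0.6403) / 0.0235 = 1.763498 / 0.0235
S = 75.0

Shore A = 75.0


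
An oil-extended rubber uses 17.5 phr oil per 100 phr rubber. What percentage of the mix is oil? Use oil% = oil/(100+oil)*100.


Oil % = oil / (100 + oil) * 100
= 17.5 / (100 + 17.5) * 100
= 17.5 / 117.5 * 100
= 14.89%

14.89%


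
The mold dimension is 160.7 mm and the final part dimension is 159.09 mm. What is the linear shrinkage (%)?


Shrinkage = (mold - part) / mold * 100
= (160.7 - 159.09) / 160.7 * 100
= 1.61 / 160.7 * 100
= 1.0%

1.0%


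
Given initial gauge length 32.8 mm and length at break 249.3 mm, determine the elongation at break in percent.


Elongation = (Lf - L0) / L0 * 100
= (249.3 - 32.8) / 32.8 * 100
= 216.5 / 32.8 * 100
= 660.1%

660.1%


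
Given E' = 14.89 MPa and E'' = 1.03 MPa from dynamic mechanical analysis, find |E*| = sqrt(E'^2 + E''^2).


|E*| = sqrt(E'^2 + E''^2)
= sqrt(14.89^2 + 1.03^2)
= sqrt(221.7121 + 1.0609)
= 14.926 MPa

14.926 MPa


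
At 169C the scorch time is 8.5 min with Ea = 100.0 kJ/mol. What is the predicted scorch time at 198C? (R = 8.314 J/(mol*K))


Convert temperatures: T1 = 169 + 273.15 = 442.15 K, T2 = 198 + 273.15 = 471.15 K
ts2_new = 8.5 * exp(100000 / 8.314 * (1/471.15 - 1/442.15))
1/T2 - 1/T1 = -1.3921e-04
ts2_new = 1.59 min

1.59 min


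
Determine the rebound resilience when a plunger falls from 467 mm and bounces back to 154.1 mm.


Resilience = h_rebound / h_drop * 100
= 154.1 / 467 * 100
= 33.0%

33.0%


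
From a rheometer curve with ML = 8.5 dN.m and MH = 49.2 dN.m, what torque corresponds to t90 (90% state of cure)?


M90 = ML + 0.9 * (MH - ML)
M90 = 8.5 + 0.9 * (49.2 - 8.5)
M90 = 8.5 + 0.9 * 40.7
M90 = 45.13 dN.m

45.13 dN.m


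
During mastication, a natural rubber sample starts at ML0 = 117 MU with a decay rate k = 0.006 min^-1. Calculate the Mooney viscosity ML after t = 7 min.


ML = ML0 * exp(-k * t)
ML = 117 * exp(-0.006 * 7)
ML = 117 * 0.9589
ML = 112.19 MU

112.19 MU


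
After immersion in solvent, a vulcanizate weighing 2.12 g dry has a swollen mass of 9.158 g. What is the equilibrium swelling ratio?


Q = W_swollen / W_dry
Q = 9.158 / 2.12
Q = 4.32

Q = 4.32


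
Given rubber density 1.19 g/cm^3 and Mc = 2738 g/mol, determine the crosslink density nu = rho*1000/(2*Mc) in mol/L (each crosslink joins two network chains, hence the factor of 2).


nu = rho * 1000 / (2 * Mc)
nu = 1.19 * 1000 / (2 * 2738)
nu = 1190.0 / 5476
nu = 0.2173 mol/L

0.2173 mol/L


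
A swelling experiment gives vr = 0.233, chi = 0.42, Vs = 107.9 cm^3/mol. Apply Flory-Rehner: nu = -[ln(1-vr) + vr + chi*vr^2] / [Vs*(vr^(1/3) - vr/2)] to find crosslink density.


ln(1 - vr) = ln(1 - 0.233) = -0.2653
Numerator = -((-0.2653) + 0.233 + 0.42 * 0.233^2) = 0.0095
Denominator = 107.9 * (0.233^(1/3) - 0.233/2) = 53.8254
nu = 0.0095 / 53.8254 = 1.7589e-04 mol/cm^3

1.7589e-04 mol/cm^3


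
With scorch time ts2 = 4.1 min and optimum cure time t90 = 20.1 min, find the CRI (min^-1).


CRI = 100 / (t90 - ts2)
= 100 / (20.1 - 4.1)
= 100 / 16.0
= 6.25 min^-1

6.25 min^-1


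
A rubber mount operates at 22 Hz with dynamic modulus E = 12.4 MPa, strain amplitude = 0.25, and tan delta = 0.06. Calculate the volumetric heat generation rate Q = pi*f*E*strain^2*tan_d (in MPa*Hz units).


Q = pi * f * E * strain^2 * tan_d
= pi * 22 * 12.4 * 0.25^2 * 0.06
= pi * 22 * 12.4 * 0.0625 * 0.06
= 3.2138

Q = 3.2138


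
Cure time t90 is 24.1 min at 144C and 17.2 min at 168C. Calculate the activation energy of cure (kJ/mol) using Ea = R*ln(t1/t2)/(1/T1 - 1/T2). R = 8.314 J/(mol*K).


T1 = 417.15 K, T2 = 441.15 K
1/T1 - 1/T2 = 1.3042e-04
ln(t1/t2) = ln(24.1/17.2) = 0.3373
Ea = 8.314 * 0.3373 / 1.3042e-04 = 21502.8891 J/mol
Ea = 21.5 kJ/mol

21.5 kJ/mol


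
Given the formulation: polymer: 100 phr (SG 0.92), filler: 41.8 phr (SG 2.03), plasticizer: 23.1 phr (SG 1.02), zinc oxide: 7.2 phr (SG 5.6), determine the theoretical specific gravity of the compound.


Sum of weights = 172.1
Volume contributions:
  polymer: 100/0.92 = 108.6957
  filler: 41.8/2.03 = 20.5911
  plasticizer: 23.1/1.02 = 22.6471
  zinc oxide: 7.2/5.6 = 1.2857
Sum of volumes = 153.2196
SG = 172.1 / 153.2196 = 1.123

SG = 1.123


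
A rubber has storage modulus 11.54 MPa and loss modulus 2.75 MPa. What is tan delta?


tan delta = E'' / E'
= 2.75 / 11.54
= 0.2383

tan delta = 0.2383


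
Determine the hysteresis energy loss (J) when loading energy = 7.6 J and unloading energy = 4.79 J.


Hysteresis loss = loading - unloading
= 7.6 - 4.79
= 2.81 J

2.81 J


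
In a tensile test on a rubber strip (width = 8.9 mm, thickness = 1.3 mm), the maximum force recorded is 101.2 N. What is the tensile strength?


Area = width * thickness = 8.9 * 1.3 = 11.57 mm^2
TS = force / area = 101.2 / 11.57 = 8.75 MPa

8.75 MPa


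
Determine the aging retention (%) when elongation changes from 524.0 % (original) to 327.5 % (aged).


Retention = aged / original * 100
= 327.5 / 524.0 * 100
= 62.5%

62.5%


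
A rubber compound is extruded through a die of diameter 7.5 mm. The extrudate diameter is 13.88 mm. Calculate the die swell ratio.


Die swell ratio = D_extrudate / D_die
= 13.88 / 7.5
= 1.851

Die swell = 1.851


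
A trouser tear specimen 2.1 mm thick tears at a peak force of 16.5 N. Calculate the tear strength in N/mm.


Tear strength = force / thickness
= 16.5 / 2.1
= 7.86 N/mm

7.86 N/mm


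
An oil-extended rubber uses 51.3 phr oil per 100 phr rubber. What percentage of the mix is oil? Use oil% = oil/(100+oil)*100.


Oil % = oil / (100 + oil) * 100
= 51.3 / (100 + 51.3) * 100
= 51.3 / 151.3 * 100
= 33.91%

33.91%


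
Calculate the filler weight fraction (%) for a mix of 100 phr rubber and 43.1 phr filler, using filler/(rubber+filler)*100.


Filler % = filler / (rubber + filler) * 100
= 43.1 / (100 + 43.1) * 100
= 43.1 / 143.1 * 100
= 30.12%

30.12%


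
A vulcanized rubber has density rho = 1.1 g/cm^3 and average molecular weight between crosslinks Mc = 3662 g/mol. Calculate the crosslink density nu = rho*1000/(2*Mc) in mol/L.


nu = rho * 1000 / (2 * Mc)
nu = 1.1 * 1000 / (2 * 3662)
nu = 1100.0 / 7324
nu = 0.1502 mol/L

0.1502 mol/L


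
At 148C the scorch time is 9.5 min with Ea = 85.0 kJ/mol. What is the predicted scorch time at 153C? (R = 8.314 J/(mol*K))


Convert temperatures: T1 = 148 + 273.15 = 421.15 K, T2 = 153 + 273.15 = 426.15 K
ts2_new = 9.5 * exp(85000 / 8.314 * (1/426.15 - 1/421.15))
1/T2 - 1/T1 = -2.7859e-05
ts2_new = 7.15 min

7.15 min


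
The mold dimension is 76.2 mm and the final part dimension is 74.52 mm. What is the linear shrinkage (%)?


Shrinkage = (mold - part) / mold * 100
= (76.2 - 74.52) / 76.2 * 100
= 1.68 / 76.2 * 100
= 2.2%

2.2%


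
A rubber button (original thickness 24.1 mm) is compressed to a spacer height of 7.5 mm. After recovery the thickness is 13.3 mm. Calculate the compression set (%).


CS = (t0 - recovered) / (t0 - ts) * 100
= (24.1 - 13.3) / (24.1 - 7.5) * 100
= 10.8 / 16.6 * 100
= 65.1%

65.1%


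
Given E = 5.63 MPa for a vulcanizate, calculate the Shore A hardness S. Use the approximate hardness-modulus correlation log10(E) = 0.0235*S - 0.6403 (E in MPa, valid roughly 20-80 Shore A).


log10(E) = 0.0235*S - 0.6403  =>  S = (log10(E) + 0.6403) / 0.0235
log10(5.63) = 0.750508
S = (0.750508 + 0.6403) / 0.0235 = 1.390808 / 0.0235
S = 59.2

Shore A = 59.2


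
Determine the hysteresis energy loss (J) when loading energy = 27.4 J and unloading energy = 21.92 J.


Hysteresis loss = loading - unloading
= 27.4 - 21.92
= 5.48 J

5.48 J


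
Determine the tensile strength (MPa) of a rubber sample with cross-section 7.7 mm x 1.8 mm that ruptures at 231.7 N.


Area = width * thickness = 7.7 * 1.8 = 13.86 mm^2
TS = force / area = 231.7 / 13.86 = 16.72 MPa

16.72 MPa


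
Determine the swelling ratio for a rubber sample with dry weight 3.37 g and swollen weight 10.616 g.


Q = W_swollen / W_dry
Q = 10.616 / 3.37
Q = 3.15

Q = 3.15


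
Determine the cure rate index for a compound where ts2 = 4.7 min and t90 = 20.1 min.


CRI = 100 / (t90 - ts2)
= 100 / (20.1 - 4.7)
= 100 / 15.4
= 6.49 min^-1

6.49 min^-1


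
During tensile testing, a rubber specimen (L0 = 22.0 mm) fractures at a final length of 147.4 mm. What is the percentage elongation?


Elongation = (Lf - L0) / L0 * 100
= (147.4 - 22.0) / 22.0 * 100
= 125.4 / 22.0 * 100
= 570.0%

570.0%


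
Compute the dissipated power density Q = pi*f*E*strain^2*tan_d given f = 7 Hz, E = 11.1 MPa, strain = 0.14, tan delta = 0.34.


Q = pi * f * E * strain^2 * tan_d
= pi * 7 * 11.1 * 0.14^2 * 0.34
= pi * 7 * 11.1 * 0.0196 * 0.34
= 1.6267

Q = 1.6267


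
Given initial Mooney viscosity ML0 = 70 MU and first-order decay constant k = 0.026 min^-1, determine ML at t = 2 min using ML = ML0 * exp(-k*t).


ML = ML0 * exp(-k * t)
ML = 70 * exp(-0.026 * 2)
ML = 70 * 0.9493
ML = 66.45 MU

66.45 MU


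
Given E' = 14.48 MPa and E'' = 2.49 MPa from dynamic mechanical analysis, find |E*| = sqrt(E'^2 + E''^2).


|E*| = sqrt(E'^2 + E''^2)
= sqrt(14.48^2 + 2.49^2)
= sqrt(209.6704 + 6.2001)
= 14.693 MPa

14.693 MPa


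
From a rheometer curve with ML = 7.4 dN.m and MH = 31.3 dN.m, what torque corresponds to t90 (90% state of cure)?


M90 = ML + 0.9 * (MH - ML)
M90 = 7.4 + 0.9 * (31.3 - 7.4)
M90 = 7.4 + 0.9 * 23.9
M90 = 28.91 dN.m

28.91 dN.m


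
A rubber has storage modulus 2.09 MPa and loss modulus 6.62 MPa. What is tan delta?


tan delta = E'' / E'
= 6.62 / 2.09
= 3.1675

tan delta = 3.1675


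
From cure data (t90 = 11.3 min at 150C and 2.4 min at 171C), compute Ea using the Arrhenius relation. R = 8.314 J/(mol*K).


T1 = 423.15 K, T2 = 444.15 K
1/T1 - 1/T2 = 1.1174e-04
ln(t1/t2) = ln(11.3/2.4) = 1.5493
Ea = 8.314 * 1.5493 / 1.1174e-04 = 115281.5442 J/mol
Ea = 115.28 kJ/mol

115.28 kJ/mol


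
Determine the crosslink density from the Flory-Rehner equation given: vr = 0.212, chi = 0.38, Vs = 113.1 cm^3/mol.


ln(1 - vr) = ln(1 - 0.212) = -0.2383
Numerator = -((-0.2383) + 0.212 + 0.38 * 0.212^2) = 0.0092
Denominator = 113.1 * (0.212^(1/3) - 0.212/2) = 55.4499
nu = 0.0092 / 55.4499 = 1.6553e-04 mol/cm^3

1.6553e-04 mol/cm^3


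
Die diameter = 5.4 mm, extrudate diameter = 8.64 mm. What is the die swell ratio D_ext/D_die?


Die swell ratio = D_extrudate / D_die
= 8.64 / 5.4
= 1.6

Die swell = 1.6


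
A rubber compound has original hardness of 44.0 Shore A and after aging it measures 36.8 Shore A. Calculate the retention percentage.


Retention = aged / original * 100
= 36.8 / 44.0 * 100
= 83.6%

83.6%


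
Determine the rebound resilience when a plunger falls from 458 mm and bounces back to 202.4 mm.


Resilience = h_rebound / h_drop * 100
= 202.4 / 458 * 100
= 44.2%

44.2%


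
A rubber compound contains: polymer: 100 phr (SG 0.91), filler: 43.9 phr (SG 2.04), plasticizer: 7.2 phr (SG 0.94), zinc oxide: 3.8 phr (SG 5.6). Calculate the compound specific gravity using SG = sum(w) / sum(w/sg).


Sum of weights = 154.9
Volume contributions:
  polymer: 100/0.91 = 109.8901
  filler: 43.9/2.04 = 21.5196
  plasticizer: 7.2/0.94 = 7.6596
  zinc oxide: 3.8/5.6 = 0.6786
Sum of volumes = 139.7479
SG = 154.9 / 139.7479 = 1.108

SG = 1.108


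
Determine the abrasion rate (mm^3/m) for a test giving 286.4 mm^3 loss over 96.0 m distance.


Rate = volume_loss / distance
= 286.4 / 96.0
= 2.983 mm^3/m

2.983 mm^3/m


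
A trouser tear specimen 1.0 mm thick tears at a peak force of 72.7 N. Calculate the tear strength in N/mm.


Tear strength = force / thickness
= 72.7 / 1.0
= 72.7 N/mm

72.7 N/mm


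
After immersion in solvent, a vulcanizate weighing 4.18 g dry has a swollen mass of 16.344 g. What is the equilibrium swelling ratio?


Q = W_swollen / W_dry
Q = 16.344 / 4.18
Q = 3.91

Q = 3.91


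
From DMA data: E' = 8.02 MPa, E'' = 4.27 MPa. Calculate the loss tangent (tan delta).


tan delta = E'' / E'
= 4.27 / 8.02
= 0.5324

tan delta = 0.5324


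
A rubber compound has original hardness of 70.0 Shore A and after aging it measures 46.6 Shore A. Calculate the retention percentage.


Retention = aged / original * 100
= 46.6 / 70.0 * 100
= 66.6%

66.6%


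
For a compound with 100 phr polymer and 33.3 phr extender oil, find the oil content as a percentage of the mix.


Oil % = oil / (100 + oil) * 100
= 33.3 / (100 + 33.3) * 100
= 33.3 / 133.3 * 100
= 24.98%

24.98%


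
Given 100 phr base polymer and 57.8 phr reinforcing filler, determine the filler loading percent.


Filler % = filler / (rubber + filler) * 100
= 57.8 / (100 + 57.8) * 100
= 57.8 / 157.8 * 100
= 36.63%

36.63%


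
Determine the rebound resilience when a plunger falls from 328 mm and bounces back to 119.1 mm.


Resilience = h_rebound / h_drop * 100
= 119.1 / 328 * 100
= 36.3%

36.3%


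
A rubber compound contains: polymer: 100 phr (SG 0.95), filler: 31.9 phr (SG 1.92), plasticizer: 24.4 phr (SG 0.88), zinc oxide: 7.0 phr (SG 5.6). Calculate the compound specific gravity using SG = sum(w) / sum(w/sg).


Sum of weights = 163.3
Volume contributions:
  polymer: 100/0.95 = 105.2632
  filler: 31.9/1.92 = 16.6146
  plasticizer: 24.4/0.88 = 27.7273
  zinc oxide: 7.0/5.6 = 1.2500
Sum of volumes = 150.8550
SG = 163.3 / 150.8550 = 1.082

SG = 1.082


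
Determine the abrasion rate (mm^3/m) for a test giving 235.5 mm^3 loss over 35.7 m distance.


Rate = volume_loss / distance
= 235.5 / 35.7
= 6.597 mm^3/m

6.597 mm^3/m


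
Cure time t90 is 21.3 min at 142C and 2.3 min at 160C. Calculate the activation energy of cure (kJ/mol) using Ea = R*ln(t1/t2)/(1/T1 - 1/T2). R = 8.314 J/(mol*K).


T1 = 415.15 K, T2 = 433.15 K
1/T1 - 1/T2 = 1.0010e-04
ln(t1/t2) = ln(21.3/2.3) = 2.2258
Ea = 8.314 * 2.2258 / 1.0010e-04 = 184870.0736 J/mol
Ea = 184.87 kJ/mol

184.87 kJ/mol


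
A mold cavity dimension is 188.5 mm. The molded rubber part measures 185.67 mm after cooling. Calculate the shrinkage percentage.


Shrinkage = (mold - part) / mold * 100
= (188.5 - 185.67) / 188.5 * 100
= 2.83 / 188.5 * 100
= 1.5%

1.5%


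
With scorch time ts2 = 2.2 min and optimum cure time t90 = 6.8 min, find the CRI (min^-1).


CRI = 100 / (t90 - ts2)
= 100 / (6.8 - 2.2)
= 100 / 4.6
= 21.74 min^-1

21.74 min^-1


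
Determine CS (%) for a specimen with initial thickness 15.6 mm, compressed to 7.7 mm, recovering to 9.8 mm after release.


CS = (t0 - recovered) / (t0 - ts) * 100
= (15.6 - 9.8) / (15.6 - 7.7) * 100
= 5.8 / 7.9 * 100
= 73.4%

73.4%


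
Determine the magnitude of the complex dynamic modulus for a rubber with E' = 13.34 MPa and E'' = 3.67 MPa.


|E*| = sqrt(E'^2 + E''^2)
= sqrt(13.34^2 + 3.67^2)
= sqrt(177.9556 + 13.4689)
= 13.836 MPa

13.836 MPa


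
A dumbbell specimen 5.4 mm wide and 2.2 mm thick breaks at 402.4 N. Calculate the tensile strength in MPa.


Area = width * thickness = 5.4 * 2.2 = 11.88 mm^2
TS = force / area = 402.4 / 11.88 = 33.87 MPa

33.87 MPa


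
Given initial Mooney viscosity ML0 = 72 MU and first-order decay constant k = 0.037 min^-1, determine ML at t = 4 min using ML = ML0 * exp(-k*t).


ML = ML0 * exp(-k * t)
ML = 72 * exp(-0.037 * 4)
ML = 72 * 0.8624
ML = 62.1 MU

62.1 MU


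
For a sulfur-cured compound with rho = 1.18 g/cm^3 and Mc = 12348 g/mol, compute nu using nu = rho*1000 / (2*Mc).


nu = rho * 1000 / (2 * Mc)
nu = 1.18 * 1000 / (2 * 12348)
nu = 1180.0 / 24696
nu = 0.0478 mol/L

0.0478 mol/L


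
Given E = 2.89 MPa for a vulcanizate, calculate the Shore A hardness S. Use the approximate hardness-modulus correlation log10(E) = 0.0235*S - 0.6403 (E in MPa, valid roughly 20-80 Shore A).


log10(E) = 0.0235*S - 0.6403  =>  S = (log10(E) + 0.6403) / 0.0235
log10(2.89) = 0.460898
S = (0.460898 + 0.6403) / 0.0235 = 1.101198 / 0.0235
S = 46.9

Shore A = 46.9


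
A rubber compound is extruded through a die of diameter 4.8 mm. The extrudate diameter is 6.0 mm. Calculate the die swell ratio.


Die swell ratio = D_extrudate / D_die
= 6.0 / 4.8
= 1.25

Die swell = 1.25


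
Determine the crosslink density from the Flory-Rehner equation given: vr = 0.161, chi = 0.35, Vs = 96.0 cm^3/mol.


ln(1 - vr) = ln(1 - 0.161) = -0.1755
Numerator = -((-0.1755) + 0.161 + 0.35 * 0.161^2) = 0.0055
Denominator = 96.0 * (0.161^(1/3) - 0.161/2) = 44.4972
nu = 0.0055 / 44.4972 = 1.2298e-04 mol/cm^3

1.2298e-04 mol/cm^3


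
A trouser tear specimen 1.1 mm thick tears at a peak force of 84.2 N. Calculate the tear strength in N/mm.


Tear strength = force / thickness
= 84.2 / 1.1
= 76.55 N/mm

76.55 N/mm


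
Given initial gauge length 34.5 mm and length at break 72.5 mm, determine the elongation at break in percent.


Elongation = (Lf - L0) / L0 * 100
= (72.5 - 34.5) / 34.5 * 100
= 38.0 / 34.5 * 100
= 110.1%

110.1%


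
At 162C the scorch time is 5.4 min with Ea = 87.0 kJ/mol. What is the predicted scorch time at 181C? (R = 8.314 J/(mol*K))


Convert temperatures: T1 = 162 + 273.15 = 435.15 K, T2 = 181 + 273.15 = 454.15 K
ts2_new = 5.4 * exp(87000 / 8.314 * (1/454.15 - 1/435.15))
1/T2 - 1/T1 = -9.6142e-05
ts2_new = 1.97 min

1.97 min


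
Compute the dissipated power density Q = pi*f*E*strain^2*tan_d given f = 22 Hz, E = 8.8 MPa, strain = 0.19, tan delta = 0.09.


Q = pi * f * E * strain^2 * tan_d
= pi * 22 * 8.8 * 0.19^2 * 0.09
= pi * 22 * 8.8 * 0.0361 * 0.09
= 1.9761

Q = 1.9761


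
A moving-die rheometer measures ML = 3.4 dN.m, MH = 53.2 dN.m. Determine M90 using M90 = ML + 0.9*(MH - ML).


M90 = ML + 0.9 * (MH - ML)
M90 = 3.4 + 0.9 * (53.2 - 3.4)
M90 = 3.4 + 0.9 * 49.8
M90 = 48.22 dN.m

48.22 dN.m


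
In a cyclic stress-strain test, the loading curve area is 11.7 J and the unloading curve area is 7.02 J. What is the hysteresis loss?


Hysteresis loss = loading - unloading
= 11.7 - 7.02
= 4.68 J

4.68 J


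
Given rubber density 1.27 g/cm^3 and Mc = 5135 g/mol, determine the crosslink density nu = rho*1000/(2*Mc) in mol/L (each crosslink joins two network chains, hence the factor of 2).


nu = rho * 1000 / (2 * Mc)
nu = 1.27 * 1000 / (2 * 5135)
nu = 1270.0 / 10270
nu = 0.1237 mol/L

0.1237 mol/L


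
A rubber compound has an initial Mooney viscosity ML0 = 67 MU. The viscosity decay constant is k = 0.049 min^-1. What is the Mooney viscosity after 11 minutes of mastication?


ML = ML0 * exp(-k * t)
ML = 67 * exp(-0.049 * 11)
ML = 67 * 0.5833
ML = 39.08 MU

39.08 MU


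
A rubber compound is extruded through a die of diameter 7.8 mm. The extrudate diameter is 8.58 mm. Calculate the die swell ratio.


Die swell ratio = D_extrudate / D_die
= 8.58 / 7.8
= 1.1

Die swell = 1.1


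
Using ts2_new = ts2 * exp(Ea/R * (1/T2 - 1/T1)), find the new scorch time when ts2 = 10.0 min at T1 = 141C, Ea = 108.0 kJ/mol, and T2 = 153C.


Convert temperatures: T1 = 141 + 273.15 = 414.15 K, T2 = 153 + 273.15 = 426.15 K
ts2_new = 10.0 * exp(108000 / 8.314 * (1/426.15 - 1/414.15))
1/T2 - 1/T1 = -6.7993e-05
ts2_new = 4.13 min

4.13 min


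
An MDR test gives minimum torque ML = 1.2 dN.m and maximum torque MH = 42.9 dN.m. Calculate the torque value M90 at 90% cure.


M90 = ML + 0.9 * (MH - ML)
M90 = 1.2 + 0.9 * (42.9 - 1.2)
M90 = 1.2 + 0.9 * 41.7
M90 = 38.73 dN.m

38.73 dN.m


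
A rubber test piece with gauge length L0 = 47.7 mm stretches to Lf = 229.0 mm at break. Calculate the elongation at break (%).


Elongation = (Lf - L0) / L0 * 100
= (229.0 - 47.7) / 47.7 * 100
= 181.3 / 47.7 * 100
= 380.1%

380.1%


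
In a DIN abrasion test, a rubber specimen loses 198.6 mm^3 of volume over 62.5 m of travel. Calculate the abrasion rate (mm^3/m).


Rate = volume_loss / distance
= 198.6 / 62.5
= 3.178 mm^3/m

3.178 mm^3/m


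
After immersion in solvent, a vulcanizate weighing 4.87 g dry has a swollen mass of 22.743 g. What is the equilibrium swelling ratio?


Q = W_swollen / W_dry
Q = 22.743 / 4.87
Q = 4.67

Q = 4.67
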